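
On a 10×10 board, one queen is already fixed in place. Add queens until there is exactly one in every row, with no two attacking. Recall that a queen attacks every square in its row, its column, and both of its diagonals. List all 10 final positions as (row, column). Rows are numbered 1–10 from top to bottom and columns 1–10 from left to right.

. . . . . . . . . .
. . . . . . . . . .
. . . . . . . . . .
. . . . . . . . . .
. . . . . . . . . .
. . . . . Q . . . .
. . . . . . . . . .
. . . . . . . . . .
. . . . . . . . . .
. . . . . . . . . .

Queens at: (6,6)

(1,7) (2,9) (3,1) (4,5) (5,2) (6,6) (7,3) (8,10) (9,8) (10,4)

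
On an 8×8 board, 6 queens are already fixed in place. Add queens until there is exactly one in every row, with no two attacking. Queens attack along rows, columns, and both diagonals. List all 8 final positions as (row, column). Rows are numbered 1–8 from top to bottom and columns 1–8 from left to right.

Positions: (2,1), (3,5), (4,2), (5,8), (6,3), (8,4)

(1,6) (2,1) (3,5) (4,2) (5,8) (6,3) (7,7) (8,4)

Row 1: attacked by (2,1)→{1,2}; (3,5)→{3,5,7}; (4,2)→{2,5}; (5,8)→{4,8}; (6,3)→{3,8}; (8,4)→{4}. Safe: 6. Place at column 6.
Row 7: attacked by (1,6)→{6}; (2,1)→{1,6}; (3,5)→{1,5}; (4,2)→{2,5}; (5,8)→{6,8}; (6,3)→{2,3,4}; (8,4)→{3,4,5}. Safe: 7. Place at column 7.
Columns [6, 1, 5, 2, 8, 3, 7, 4], r−c [-5, 1, -2, 2, -3, 3, 0, 4], r+c [7, 3, 8, 6, 13, 9, 14, 12] are all distinct, so no two queens attack.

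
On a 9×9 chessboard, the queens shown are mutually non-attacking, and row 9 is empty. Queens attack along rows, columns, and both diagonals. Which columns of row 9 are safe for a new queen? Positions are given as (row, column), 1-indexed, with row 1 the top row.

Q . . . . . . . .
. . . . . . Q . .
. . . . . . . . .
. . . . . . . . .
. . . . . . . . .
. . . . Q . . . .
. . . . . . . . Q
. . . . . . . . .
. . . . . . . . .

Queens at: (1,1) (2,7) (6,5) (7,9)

columns 3, 4, 6

(1,1) attacks row 9 at column 1 and diagonals 9.
(2,7) attacks row 9 at column 7.
(6,5) attacks row 9 at column 5 and diagonals 2, 8.
(7,9) attacks row 9 at column 9 and diagonals 7.
Attacked columns: {1, 2, 5, 7, 8, 9}. Safe: {3, 4, 6}.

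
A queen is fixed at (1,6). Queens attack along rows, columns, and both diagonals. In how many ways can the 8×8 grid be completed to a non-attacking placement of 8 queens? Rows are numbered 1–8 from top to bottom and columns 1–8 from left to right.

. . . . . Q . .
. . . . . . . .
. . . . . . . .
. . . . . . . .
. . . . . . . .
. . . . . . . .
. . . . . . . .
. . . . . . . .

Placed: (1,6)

Branch on row 2: col 1 → 1; col 2 → 2; col 3 → 8; col 4 → 4; col 8 → 1.
Sum: 1 + 2 + 8 + 4 + 1 = 16.

16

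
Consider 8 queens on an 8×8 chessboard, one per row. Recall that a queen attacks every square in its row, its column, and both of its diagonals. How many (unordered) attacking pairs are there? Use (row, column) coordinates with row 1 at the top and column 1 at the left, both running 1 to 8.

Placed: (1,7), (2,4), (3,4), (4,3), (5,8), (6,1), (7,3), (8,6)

5

Same column: (2,4)–(3,4) (column 4); (4,3)–(7,3) (column 3).
Same diagonal: (3,4)–(4,3) (|3−4| = |4−3| = 1); (3,4)–(6,1) (|3−6| = |4−1| = 3); (4,3)–(6,1) (|4−6| = |3−1| = 2).
Total attacking pairs: 5.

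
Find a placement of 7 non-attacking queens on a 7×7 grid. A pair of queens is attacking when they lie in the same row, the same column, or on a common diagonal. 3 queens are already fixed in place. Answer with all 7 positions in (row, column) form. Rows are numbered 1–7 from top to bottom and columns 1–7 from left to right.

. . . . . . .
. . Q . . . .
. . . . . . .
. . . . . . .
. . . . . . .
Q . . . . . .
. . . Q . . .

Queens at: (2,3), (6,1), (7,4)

(1,7) (2,3) (3,6) (4,2) (5,5) (6,1) (7,4)

Row 1: attacked by (2,3)→{2,3,4}; (6,1)→{1,6}; (7,4)→{4}. Safe: 5, 7. Place at column 7.
Row 3: attacked by (1,7)→{5,7}; (2,3)→{2,3,4}; (6,1)→{1,4}; (7,4)→{4}. Safe: 6. Place at column 6.
Row 4: attacked by (1,7)→{4,7}; (2,3)→{1,3,5}; (3,6)→{5,6,7}; (6,1)→{1,3}; (7,4)→{1,4,7}. Safe: 2. Place at column 2.
Row 5: attacked by (1,7)→{3,7}; (2,3)→{3,6}; (3,6)→{4,6}; (4,2)→{1,2,3}; (6,1)→{1,2}; (7,4)→{2,4,6}. Safe: 5. Place at column 5.
Columns [7, 3, 6, 2, 5, 1, 4], r−c [-6, -1, -3, 2, 0, 5, 3], r+c [8, 5, 9, 6, 10, 7, 11] are all distinct, so no two queens attack.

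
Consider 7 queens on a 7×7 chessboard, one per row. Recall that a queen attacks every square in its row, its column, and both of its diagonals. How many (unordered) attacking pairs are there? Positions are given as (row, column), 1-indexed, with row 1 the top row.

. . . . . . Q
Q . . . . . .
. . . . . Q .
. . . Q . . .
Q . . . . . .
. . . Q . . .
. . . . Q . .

Same column: (2,1)–(5,1) (column 1); (4,4)–(6,4) (column 4).
Same diagonal: (1,7)–(4,4) (|1−4| = |7−4| = 3); (6,4)–(7,5) (|6−7| = |4−5| = 1).
Total attacking pairs: 4.

4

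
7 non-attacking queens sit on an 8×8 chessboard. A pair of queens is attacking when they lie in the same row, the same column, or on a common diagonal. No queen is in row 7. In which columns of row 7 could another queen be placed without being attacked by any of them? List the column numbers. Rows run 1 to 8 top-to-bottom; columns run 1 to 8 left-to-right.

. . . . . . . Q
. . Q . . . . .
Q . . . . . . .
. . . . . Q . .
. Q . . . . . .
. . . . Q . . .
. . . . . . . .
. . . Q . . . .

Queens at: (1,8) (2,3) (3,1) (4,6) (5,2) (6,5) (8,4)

columns 7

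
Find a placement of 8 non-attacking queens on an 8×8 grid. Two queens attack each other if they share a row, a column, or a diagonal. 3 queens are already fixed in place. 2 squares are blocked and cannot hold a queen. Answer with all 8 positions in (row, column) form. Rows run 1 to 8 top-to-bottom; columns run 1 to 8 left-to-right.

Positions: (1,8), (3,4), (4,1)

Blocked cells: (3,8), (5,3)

(1,8) (2,2) (3,4) (4,1) (5,7) (6,5) (7,3) (8,6)

Row 2: attacked by (1,8)→{7,8}; (3,4)→{3,4,5}; (4,1)→{1,3}. Safe: 2, 6. Place at column 2.
Row 5: attacked by (1,8)→{4,8}; (2,2)→{2,5}; (3,4)→{2,4,6}; (4,1)→{1,2}. Blocked: 3. Safe: 7. Place at column 7.
Row 6: attacked by (1,8)→{3,8}; (2,2)→{2,6}; (3,4)→{1,4,7}; (4,1)→{1,3}; (5,7)→{6,7,8}. Safe: 5. Place at column 5.
Row 7: attacked by (1,8)→{2,8}; (2,2)→{2,7}; (3,4)→{4,8}; (4,1)→{1,4}; (5,7)→{5,7}; (6,5)→{4,5,6}. Safe: 3. Place at column 3.
Row 8: attacked by (1,8)→{1,8}; (2,2)→{2,8}; (3,4)→{4}; (4,1)→{1,5}; (5,7)→{4,7}; (6,5)→{3,5,7}; (7,3)→{2,3,4}. Safe: 6. Place at column 6.
Columns [8, 2, 4, 1, 7, 5, 3, 6], r−c [-7, 0, -1, 3, -2, 1, 4, 2], r+c [9, 4, 7, 5, 12, 11, 10, 14] are all distinct, so no two queens attack.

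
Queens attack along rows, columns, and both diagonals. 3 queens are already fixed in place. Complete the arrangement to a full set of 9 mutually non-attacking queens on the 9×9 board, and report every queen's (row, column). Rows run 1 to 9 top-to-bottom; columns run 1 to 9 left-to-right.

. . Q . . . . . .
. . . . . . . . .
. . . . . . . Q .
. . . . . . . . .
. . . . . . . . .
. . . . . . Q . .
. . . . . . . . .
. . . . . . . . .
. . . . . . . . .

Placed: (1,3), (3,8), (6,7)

Row 2: attacked by (1,3)→{2,3,4}; (3,8)→{7,8,9}; (6,7)→{3,7}. Safe: 1, 5, 6. Place at column 1.
Row 4: attacked by (1,3)→{3,6}; (2,1)→{1,3}; (3,8)→{7,8,9}; (6,7)→{5,7,9}. Safe: 2, 4. Place at column 4.
Row 5: attacked by (1,3)→{3,7}; (2,1)→{1,4}; (3,8)→{6,8}; (4,4)→{3,4,5}; (6,7)→{6,7,8}. Safe: 2, 9. Place at column 9.
Row 7: attacked by (1,3)→{3,9}; (2,1)→{1,6}; (3,8)→{4,8}; (4,4)→{1,4,7}; (5,9)→{7,9}; (6,7)→{6,7,8}. Safe: 2, 5. Place at column 5.
Row 8: attacked by (1,3)→{3}; (2,1)→{1,7}; (3,8)→{3,8}; (4,4)→{4,8}; (5,9)→{6,9}; (6,7)→{5,7,9}; (7,5)→{4,5,6}. Safe: 2. Place at column 2.
Row 9: attacked by (1,3)→{3}; (2,1)→{1,8}; (3,8)→{2,8}; (4,4)→{4,9}; (5,9)→{5,9}; (6,7)→{4,7}; (7,5)→{3,5,7}; (8,2)→{1,2,3}. Safe: 6. Place at column 6.
Columns [3, 1, 8, 4, 9, 7, 5, 2, 6], r−c [-2, 1, -5, 0, -4, -1, 2, 6, 3], r+c [4, 3, 11, 8, 14, 13, 12, 10, 15] are all distinct, so no two queens attack.

(1,3) (2,1) (3,8) (4,4) (5,9) (6,7) (7,5) (8,2) (9,6)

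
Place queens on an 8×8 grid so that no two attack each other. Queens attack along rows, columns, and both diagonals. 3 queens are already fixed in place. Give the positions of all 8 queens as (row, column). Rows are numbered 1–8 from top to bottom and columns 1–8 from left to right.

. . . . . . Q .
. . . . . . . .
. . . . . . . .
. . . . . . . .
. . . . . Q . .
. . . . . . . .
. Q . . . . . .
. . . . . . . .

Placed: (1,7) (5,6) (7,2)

Row 2: attacked by (1,7)→{6,7,8}; (5,6)→{3,6}; (7,2)→{2,7}. Safe: 1, 4, 5. Place at column 5.
Row 3: attacked by (1,7)→{5,7}; (2,5)→{4,5,6}; (5,6)→{4,6,8}; (7,2)→{2,6}. Safe: 1, 3. Place at column 3.
Row 4: attacked by (1,7)→{4,7}; (2,5)→{3,5,7}; (3,3)→{2,3,4}; (5,6)→{5,6,7}; (7,2)→{2,5}. Safe: 1, 8. Place at column 1.
Row 6: attacked by (1,7)→{2,7}; (2,5)→{1,5}; (3,3)→{3,6}; (4,1)→{1,3}; (5,6)→{5,6,7}; (7,2)→{1,2,3}. Safe: 4, 8. Place at column 8.
Row 8: attacked by (1,7)→{7}; (2,5)→{5}; (3,3)→{3,8}; (4,1)→{1,5}; (5,6)→{3,6}; (6,8)→{6,8}; (7,2)→{1,2,3}. Safe: 4. Place at column 4.
Columns [7, 5, 3, 1, 6, 8, 2, 4], r−c [-6, -3, 0, 3, -1, -2, 5, 4], r+c [8, 7, 6, 5, 11, 14, 9, 12] are all distinct, so no two queens attack.

(1,7) (2,5) (3,3) (4,1) (5,6) (6,8) (7,2) (8,4)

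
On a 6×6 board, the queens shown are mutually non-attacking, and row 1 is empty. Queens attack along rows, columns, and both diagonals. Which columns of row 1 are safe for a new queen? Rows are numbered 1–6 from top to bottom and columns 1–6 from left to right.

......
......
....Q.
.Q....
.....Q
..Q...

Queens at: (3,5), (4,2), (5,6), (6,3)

(3,5) attacks row 1 at column 5 and diagonals 3.
(4,2) attacks row 1 at column 2 and diagonals 5.
(5,6) attacks row 1 at column 6 and diagonals 2.
(6,3) attacks row 1 at column 3.
Attacked columns: {2, 3, 5, 6}. Safe: {1, 4}.

columns 1, 4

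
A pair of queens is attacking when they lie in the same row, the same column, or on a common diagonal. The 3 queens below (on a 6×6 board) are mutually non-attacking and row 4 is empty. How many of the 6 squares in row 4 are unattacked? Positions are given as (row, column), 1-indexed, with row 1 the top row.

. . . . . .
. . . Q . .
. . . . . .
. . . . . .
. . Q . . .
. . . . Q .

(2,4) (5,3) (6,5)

1

(2,4) attacks row 4 at column 4 and diagonals 2, 6.
(5,3) attacks row 4 at column 3 and diagonals 2, 4.
(6,5) attacks row 4 at column 5 and diagonals 3.
Attacked columns: {2, 3, 4, 5, 6}. Safe: {1}.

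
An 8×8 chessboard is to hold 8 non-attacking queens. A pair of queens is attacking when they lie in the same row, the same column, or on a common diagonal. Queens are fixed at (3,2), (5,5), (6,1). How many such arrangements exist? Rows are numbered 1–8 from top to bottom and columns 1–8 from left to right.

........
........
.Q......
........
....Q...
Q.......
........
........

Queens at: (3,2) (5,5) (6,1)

Branch on row 1: col 3 → 2; col 7 → 0; col 8 → 0.
Sum: 2 + 0 + 0 = 2.

2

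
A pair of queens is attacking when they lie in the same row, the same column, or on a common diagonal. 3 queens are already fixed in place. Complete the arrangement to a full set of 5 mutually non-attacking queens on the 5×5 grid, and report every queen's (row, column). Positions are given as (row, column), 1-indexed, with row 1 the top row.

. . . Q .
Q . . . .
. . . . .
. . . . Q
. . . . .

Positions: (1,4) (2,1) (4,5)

Row 3: attacked by (1,4)→{2,4}; (2,1)→{1,2}; (4,5)→{4,5}. Safe: 3. Place at column 3.
Row 5: attacked by (1,4)→{4}; (2,1)→{1,4}; (3,3)→{1,3,5}; (4,5)→{4,5}. Safe: 2. Place at column 2.
Columns [4, 1, 3, 5, 2], r−c [-3, 1, 0, -1, 3], r+c [5, 3, 6, 9, 7] are all distinct, so no two queens attack.

(1,4) (2,1) (3,3) (4,5) (5,2)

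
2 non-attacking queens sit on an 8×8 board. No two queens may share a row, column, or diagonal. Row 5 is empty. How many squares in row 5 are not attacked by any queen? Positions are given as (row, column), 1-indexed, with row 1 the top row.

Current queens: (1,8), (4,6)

3

(1,8) attacks row 5 at column 8 and diagonals 4.
(4,6) attacks row 5 at column 6 and diagonals 5, 7.
Attacked columns: {4, 5, 6, 7, 8}. Safe: {1, 2, 3}.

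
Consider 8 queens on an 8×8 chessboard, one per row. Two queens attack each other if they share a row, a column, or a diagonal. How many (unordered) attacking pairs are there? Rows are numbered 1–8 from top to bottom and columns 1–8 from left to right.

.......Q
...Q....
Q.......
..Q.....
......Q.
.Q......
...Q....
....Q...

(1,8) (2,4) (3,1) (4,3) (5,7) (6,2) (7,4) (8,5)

3

Same column: (2,4)–(7,4) (column 4).
Same diagonal: (2,4)–(5,7) (|2−5| = |4−7| = 3); (7,4)–(8,5) (|7−8| = |4−5| = 1).
Total attacking pairs: 3.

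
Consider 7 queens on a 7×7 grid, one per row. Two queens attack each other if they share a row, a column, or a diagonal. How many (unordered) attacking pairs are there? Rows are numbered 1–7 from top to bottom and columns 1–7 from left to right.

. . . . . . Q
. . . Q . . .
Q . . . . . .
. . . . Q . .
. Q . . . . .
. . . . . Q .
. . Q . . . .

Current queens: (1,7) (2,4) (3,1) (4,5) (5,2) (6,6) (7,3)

0

All columns are distinct and no two queens satisfy |Δrow| = |Δcol|, so no pair attacks.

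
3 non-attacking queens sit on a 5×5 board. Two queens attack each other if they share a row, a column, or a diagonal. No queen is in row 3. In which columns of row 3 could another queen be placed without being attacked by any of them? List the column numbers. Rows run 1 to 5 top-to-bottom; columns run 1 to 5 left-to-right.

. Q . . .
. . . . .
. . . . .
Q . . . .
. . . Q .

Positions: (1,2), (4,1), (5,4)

(1,2) attacks row 3 at column 2 and diagonals 4.
(4,1) attacks row 3 at column 1 and diagonals 2.
(5,4) attacks row 3 at column 4 and diagonals 2.
Attacked columns: {1, 2, 4}. Safe: {3, 5}.

columns 3, 5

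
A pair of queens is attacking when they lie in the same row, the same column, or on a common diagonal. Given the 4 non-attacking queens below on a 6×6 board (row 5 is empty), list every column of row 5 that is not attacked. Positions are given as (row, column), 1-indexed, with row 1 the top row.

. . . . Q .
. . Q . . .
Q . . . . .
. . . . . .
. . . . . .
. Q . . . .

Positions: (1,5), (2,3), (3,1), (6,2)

(1,5) attacks row 5 at column 5 and diagonals 1.
(2,3) attacks row 5 at column 3 and diagonals 6.
(3,1) attacks row 5 at column 1 and diagonals 3.
(6,2) attacks row 5 at column 2 and diagonals 1, 3.
Attacked columns: {1, 2, 3, 5, 6}. Safe: {4}.

columns 4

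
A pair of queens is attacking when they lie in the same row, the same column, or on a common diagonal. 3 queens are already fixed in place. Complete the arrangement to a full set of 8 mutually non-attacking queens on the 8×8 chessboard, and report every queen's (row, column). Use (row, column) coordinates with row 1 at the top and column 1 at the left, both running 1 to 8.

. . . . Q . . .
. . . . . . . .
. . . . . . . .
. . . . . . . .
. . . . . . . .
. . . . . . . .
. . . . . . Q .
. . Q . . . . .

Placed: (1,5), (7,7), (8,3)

(1,5) (2,1) (3,4) (4,6) (5,8) (6,2) (7,7) (8,3)

Row 2: attacked by (1,5)→{4,5,6}; (7,7)→{2,7}; (8,3)→{3}. Safe: 1, 8. Place at column 1.
Row 3: attacked by (1,5)→{3,5,7}; (2,1)→{1,2}; (7,7)→{3,7}; (8,3)→{3,8}. Safe: 4, 6. Place at column 4.
Row 4: attacked by (1,5)→{2,5,8}; (2,1)→{1,3}; (3,4)→{3,4,5}; (7,7)→{4,7}; (8,3)→{3,7}. Safe: 6. Place at column 6.
Row 5: attacked by (1,5)→{1,5}; (2,1)→{1,4}; (3,4)→{2,4,6}; (4,6)→{5,6,7}; (7,7)→{5,7}; (8,3)→{3,6}. Safe: 8. Place at column 8.
Row 6: attacked by (1,5)→{5}; (2,1)→{1,5}; (3,4)→{1,4,7}; (4,6)→{4,6,8}; (5,8)→{7,8}; (7,7)→{6,7,8}; (8,3)→{1,3,5}. Safe: 2. Place at column 2.
Columns [5, 1, 4, 6, 8, 2, 7, 3], r−c [-4, 1, -1, -2, -3, 4, 0, 5], r+c [6, 3, 7, 10, 13, 8, 14, 11] are all distinct, so no two queens attack.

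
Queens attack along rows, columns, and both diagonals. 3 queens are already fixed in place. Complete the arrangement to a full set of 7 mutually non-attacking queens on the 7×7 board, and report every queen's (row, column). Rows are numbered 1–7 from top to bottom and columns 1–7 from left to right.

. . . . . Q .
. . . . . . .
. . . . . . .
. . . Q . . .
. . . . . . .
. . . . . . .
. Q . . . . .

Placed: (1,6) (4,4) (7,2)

Row 2: attacked by (1,6)→{5,6,7}; (4,4)→{2,4,6}; (7,2)→{2,7}. Safe: 1, 3. Place at column 3.
Row 3: attacked by (1,6)→{4,6}; (2,3)→{2,3,4}; (4,4)→{3,4,5}; (7,2)→{2,6}. Safe: 1, 7. Place at column 1.
Row 5: attacked by (1,6)→{2,6}; (2,3)→{3,6}; (3,1)→{1,3}; (4,4)→{3,4,5}; (7,2)→{2,4}. Safe: 7. Place at column 7.
Row 6: attacked by (1,6)→{1,6}; (2,3)→{3,7}; (3,1)→{1,4}; (4,4)→{2,4,6}; (5,7)→{6,7}; (7,2)→{1,2,3}. Safe: 5. Place at column 5.
Columns [6, 3, 1, 4, 7, 5, 2], r−c [-5, -1, 2, 0, -2, 1, 5], r+c [7, 5, 4, 8, 12, 11, 9] are all distinct, so no two queens attack.

(1,6) (2,3) (3,1) (4,4) (5,7) (6,5) (7,2)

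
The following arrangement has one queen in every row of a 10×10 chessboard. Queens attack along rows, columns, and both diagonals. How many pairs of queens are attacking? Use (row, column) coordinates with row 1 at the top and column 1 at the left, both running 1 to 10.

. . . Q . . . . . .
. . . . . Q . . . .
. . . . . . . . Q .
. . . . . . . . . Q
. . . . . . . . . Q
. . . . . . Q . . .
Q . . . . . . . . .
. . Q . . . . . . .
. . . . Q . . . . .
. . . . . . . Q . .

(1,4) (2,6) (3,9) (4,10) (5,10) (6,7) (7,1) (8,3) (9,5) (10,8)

Same column: (4,10)–(5,10) (column 10).
Same diagonal: (2,6)–(7,1) (|2−7| = |6−1| = 5); (3,9)–(4,10) (|3−4| = |9−10| = 1); (4,10)–(9,5) (|4−9| = |10−5| = 5).
Total attacking pairs: 4.

4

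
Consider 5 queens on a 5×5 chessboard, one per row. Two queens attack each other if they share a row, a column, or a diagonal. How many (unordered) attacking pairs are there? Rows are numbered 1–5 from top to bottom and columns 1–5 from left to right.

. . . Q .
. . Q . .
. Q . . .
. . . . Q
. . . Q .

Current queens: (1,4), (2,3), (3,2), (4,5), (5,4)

7

Same column: (1,4)–(5,4) (column 4).
Same diagonal: (1,4)–(2,3) (|1−2| = |4−3| = 1); (1,4)–(3,2) (|1−3| = |4−2| = 2); (2,3)–(3,2) (|2−3| = |3−2| = 1); (2,3)–(4,5) (|2−4| = |3−5| = 2); (3,2)–(5,4) (|3−5| = |2−4| = 2); (4,5)–(5,4) (|4−5| = |5−4| = 1).
Total attacking pairs: 7.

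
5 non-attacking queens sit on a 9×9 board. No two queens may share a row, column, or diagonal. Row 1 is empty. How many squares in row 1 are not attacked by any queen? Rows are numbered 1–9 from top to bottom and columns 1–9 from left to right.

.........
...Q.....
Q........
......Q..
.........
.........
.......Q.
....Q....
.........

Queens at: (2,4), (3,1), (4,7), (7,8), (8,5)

2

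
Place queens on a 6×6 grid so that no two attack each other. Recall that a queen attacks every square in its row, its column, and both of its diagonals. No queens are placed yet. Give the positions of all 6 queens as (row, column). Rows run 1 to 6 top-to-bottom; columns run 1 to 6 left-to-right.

Row 1: Safe: 1, 2, 3, 4, 5, 6. Place at column 4.
Row 2: attacked by (1,4)→{3,4,5}. Safe: 1, 2, 6. Place at column 1.
Row 3: attacked by (1,4)→{2,4,6}; (2,1)→{1,2}. Safe: 3, 5. Place at column 5.
Row 4: attacked by (1,4)→{1,4}; (2,1)→{1,3}; (3,5)→{4,5,6}. Safe: 2. Place at column 2.
Row 5: attacked by (1,4)→{4}; (2,1)→{1,4}; (3,5)→{3,5}; (4,2)→{1,2,3}. Safe: 6. Place at column 6.
Row 6: attacked by (1,4)→{4}; (2,1)→{1,5}; (3,5)→{2,5}; (4,2)→{2,4}; (5,6)→{5,6}. Safe: 3. Place at column 3.
Columns [4, 1, 5, 2, 6, 3], r−c [-3, 1, -2, 2, -1, 3], r+c [5, 3, 8, 6, 11, 9] are all distinct, so no two queens attack.

(1,4) (2,1) (3,5) (4,2) (5,6) (6,3)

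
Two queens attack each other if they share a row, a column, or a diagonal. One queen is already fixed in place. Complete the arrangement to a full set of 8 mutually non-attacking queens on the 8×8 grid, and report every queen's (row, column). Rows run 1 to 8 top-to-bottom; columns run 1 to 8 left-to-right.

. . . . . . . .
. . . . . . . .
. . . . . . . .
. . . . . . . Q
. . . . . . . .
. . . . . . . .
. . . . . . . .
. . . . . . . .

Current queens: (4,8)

Row 1: attacked by (4,8)→{5,8}. Safe: 1, 2, 3, 4, 6, 7. Place at column 1.
Row 2: attacked by (1,1)→{1,2}; (4,8)→{6,8}. Safe: 3, 4, 5, 7. Place at column 7.
Row 3: attacked by (1,1)→{1,3}; (2,7)→{6,7,8}; (4,8)→{7,8}. Safe: 2, 4, 5. Place at column 5.
Row 5: attacked by (1,1)→{1,5}; (2,7)→{4,7}; (3,5)→{3,5,7}; (4,8)→{7,8}. Safe: 2, 6. Place at column 2.
Row 6: attacked by (1,1)→{1,6}; (2,7)→{3,7}; (3,5)→{2,5,8}; (4,8)→{6,8}; (5,2)→{1,2,3}. Safe: 4. Place at column 4.
Row 7: attacked by (1,1)→{1,7}; (2,7)→{2,7}; (3,5)→{1,5}; (4,8)→{5,8}; (5,2)→{2,4}; (6,4)→{3,4,5}. Safe: 6. Place at column 6.
Row 8: attacked by (1,1)→{1,8}; (2,7)→{1,7}; (3,5)→{5}; (4,8)→{4,8}; (5,2)→{2,5}; (6,4)→{2,4,6}; (7,6)→{5,6,7}. Safe: 3. Place at column 3.
Columns [1, 7, 5, 8, 2, 4, 6, 3], r−c [0, -5, -2, -4, 3, 2, 1, 5], r+c [2, 9, 8, 12, 7, 10, 13, 11] are all distinct, so no two queens attack.

(1,1) (2,7) (3,5) (4,8) (5,2) (6,4) (7,6) (8,3)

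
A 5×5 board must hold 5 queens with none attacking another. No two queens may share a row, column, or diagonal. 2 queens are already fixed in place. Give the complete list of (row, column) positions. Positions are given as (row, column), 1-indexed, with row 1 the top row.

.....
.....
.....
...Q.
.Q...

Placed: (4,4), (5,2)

(1,5) (2,3) (3,1) (4,4) (5,2)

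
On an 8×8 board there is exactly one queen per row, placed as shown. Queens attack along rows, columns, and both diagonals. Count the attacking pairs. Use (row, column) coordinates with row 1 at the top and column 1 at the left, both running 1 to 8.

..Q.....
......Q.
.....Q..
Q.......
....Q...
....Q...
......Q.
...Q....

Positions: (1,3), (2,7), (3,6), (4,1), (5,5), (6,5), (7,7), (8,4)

Same column: (2,7)–(7,7) (column 7); (5,5)–(6,5) (column 5).
Same diagonal: (2,7)–(3,6) (|2−3| = |7−6| = 1); (5,5)–(7,7) (|5−7| = |5−7| = 2).
Total attacking pairs: 4.

4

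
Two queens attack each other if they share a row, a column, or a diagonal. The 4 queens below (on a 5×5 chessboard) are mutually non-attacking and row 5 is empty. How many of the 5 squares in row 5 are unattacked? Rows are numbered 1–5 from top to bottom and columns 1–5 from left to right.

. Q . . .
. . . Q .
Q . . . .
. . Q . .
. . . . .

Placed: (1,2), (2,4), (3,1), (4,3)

(1,2) attacks row 5 at column 2.
(2,4) attacks row 5 at column 4 and diagonals 1.
(3,1) attacks row 5 at column 1 and diagonals 3.
(4,3) attacks row 5 at column 3 and diagonals 2, 4.
Attacked columns: {1, 2, 3, 4}. Safe: {5}.

1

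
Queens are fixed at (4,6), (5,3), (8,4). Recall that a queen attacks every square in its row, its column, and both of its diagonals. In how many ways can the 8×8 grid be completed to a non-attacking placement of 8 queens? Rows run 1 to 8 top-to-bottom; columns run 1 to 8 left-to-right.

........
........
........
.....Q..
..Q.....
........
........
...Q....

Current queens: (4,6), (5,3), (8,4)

3

Branch on row 1: col 1 → 1; col 2 → 0; col 5 → 2; col 8 → 0.
Sum: 1 + 0 + 2 + 0 = 3.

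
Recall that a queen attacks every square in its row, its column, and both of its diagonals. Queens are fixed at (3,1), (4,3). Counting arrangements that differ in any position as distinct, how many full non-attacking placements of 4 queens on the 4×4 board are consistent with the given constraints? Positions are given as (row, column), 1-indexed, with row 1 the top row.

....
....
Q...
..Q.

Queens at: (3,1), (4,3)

Branch on row 1: col 2 → 1; col 4 → 0.
Sum: 1 + 0 = 1.

1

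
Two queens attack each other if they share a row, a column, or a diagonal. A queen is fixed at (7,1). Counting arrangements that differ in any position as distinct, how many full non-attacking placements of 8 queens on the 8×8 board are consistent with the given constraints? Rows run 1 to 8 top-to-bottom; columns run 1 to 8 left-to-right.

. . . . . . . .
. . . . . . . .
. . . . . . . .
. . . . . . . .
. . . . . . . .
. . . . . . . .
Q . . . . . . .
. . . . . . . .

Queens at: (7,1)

8

Branch on row 1: col 2 → 1; col 3 → 1; col 4 → 2; col 5 → 1; col 6 → 3; col 8 → 0.
Sum: 1 + 1 + 2 + 1 + 3 + 0 = 8.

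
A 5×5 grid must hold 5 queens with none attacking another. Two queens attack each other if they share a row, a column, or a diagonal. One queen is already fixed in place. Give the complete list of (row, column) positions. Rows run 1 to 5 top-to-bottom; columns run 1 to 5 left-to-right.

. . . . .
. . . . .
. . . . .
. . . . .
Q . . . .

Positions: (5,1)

Row 1: attacked by (5,1)→{1,5}. Safe: 2, 3, 4. Place at column 4.
Row 2: attacked by (1,4)→{3,4,5}; (5,1)→{1,4}. Safe: 2. Place at column 2.
Row 3: attacked by (1,4)→{2,4}; (2,2)→{1,2,3}; (5,1)→{1,3}. Safe: 5. Place at column 5.
Row 4: attacked by (1,4)→{1,4}; (2,2)→{2,4}; (3,5)→{4,5}; (5,1)→{1,2}. Safe: 3. Place at column 3.
Columns [4, 2, 5, 3, 1], r−c [-3, 0, -2, 1, 4], r+c [5, 4, 8, 7, 6] are all distinct, so no two queens attack.

(1,4) (2,2) (3,5) (4,3) (5,1)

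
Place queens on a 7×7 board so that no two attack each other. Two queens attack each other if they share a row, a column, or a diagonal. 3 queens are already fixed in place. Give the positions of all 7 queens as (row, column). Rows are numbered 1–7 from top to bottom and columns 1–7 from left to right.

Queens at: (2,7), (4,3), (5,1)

Row 1: attacked by (2,7)→{6,7}; (4,3)→{3,6}; (5,1)→{1,5}. Safe: 2, 4. Place at column 2.
Row 3: attacked by (1,2)→{2,4}; (2,7)→{6,7}; (4,3)→{2,3,4}; (5,1)→{1,3}. Safe: 5. Place at column 5.
Row 6: attacked by (1,2)→{2,7}; (2,7)→{3,7}; (3,5)→{2,5}; (4,3)→{1,3,5}; (5,1)→{1,2}. Safe: 4, 6. Place at column 6.
Row 7: attacked by (1,2)→{2}; (2,7)→{2,7}; (3,5)→{1,5}; (4,3)→{3,6}; (5,1)→{1,3}; (6,6)→{5,6,7}. Safe: 4. Place at column 4.
Columns [2, 7, 5, 3, 1, 6, 4], r−c [-1, -5, -2, 1, 4, 0, 3], r+c [3, 9, 8, 7, 6, 12, 11] are all distinct, so no two queens attack.

(1,2) (2,7) (3,5) (4,3) (5,1) (6,6) (7,4)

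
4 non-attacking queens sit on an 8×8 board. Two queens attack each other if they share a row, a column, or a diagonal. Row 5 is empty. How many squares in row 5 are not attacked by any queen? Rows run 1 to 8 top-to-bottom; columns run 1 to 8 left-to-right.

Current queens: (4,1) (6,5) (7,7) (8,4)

2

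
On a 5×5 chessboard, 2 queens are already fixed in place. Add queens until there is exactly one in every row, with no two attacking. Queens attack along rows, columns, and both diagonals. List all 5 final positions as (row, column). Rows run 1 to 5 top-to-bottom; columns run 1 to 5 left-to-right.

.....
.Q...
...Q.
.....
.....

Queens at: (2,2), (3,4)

Row 1: attacked by (2,2)→{1,2,3}; (3,4)→{2,4}. Safe: 5. Place at column 5.
Row 4: attacked by (1,5)→{2,5}; (2,2)→{2,4}; (3,4)→{3,4,5}. Safe: 1. Place at column 1.
Row 5: attacked by (1,5)→{1,5}; (2,2)→{2,5}; (3,4)→{2,4}; (4,1)→{1,2}. Safe: 3. Place at column 3.
Columns [5, 2, 4, 1, 3], r−c [-4, 0, -1, 3, 2], r+c [6, 4, 7, 5, 8] are all distinct, so no two queens attack.

(1,5) (2,2) (3,4) (4,1) (5,3)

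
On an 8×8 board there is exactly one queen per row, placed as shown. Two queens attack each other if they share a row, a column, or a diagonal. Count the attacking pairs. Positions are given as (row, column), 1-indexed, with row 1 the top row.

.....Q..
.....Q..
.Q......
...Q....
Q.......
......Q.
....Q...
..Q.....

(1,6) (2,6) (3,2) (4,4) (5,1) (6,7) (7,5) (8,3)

Same column: (1,6)–(2,6) (column 6).
Same diagonal: (2,6)–(4,4) (|2−4| = |6−4| = 2).
Total attacking pairs: 2.

2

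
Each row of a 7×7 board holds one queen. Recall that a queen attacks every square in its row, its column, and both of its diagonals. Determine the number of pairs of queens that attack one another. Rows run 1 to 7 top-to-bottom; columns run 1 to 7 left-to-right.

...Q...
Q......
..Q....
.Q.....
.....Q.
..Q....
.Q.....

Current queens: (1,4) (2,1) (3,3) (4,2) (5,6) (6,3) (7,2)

Same column: (3,3)–(6,3) (column 3); (4,2)–(7,2) (column 2).
Same diagonal: (3,3)–(4,2) (|3−4| = |3−2| = 1); (6,3)–(7,2) (|6−7| = |3−2| = 1).
Total attacking pairs: 4.

4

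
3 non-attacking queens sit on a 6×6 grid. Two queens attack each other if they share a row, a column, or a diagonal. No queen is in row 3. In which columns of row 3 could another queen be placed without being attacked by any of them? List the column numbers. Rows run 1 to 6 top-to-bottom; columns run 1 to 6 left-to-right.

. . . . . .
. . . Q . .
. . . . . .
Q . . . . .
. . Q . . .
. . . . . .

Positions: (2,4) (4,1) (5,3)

(2,4) attacks row 3 at column 4 and diagonals 3, 5.
(4,1) attacks row 3 at column 1 and diagonals 2.
(5,3) attacks row 3 at column 3 and diagonals 1, 5.
Attacked columns: {1, 2, 3, 4, 5}. Safe: {6}.

columns 6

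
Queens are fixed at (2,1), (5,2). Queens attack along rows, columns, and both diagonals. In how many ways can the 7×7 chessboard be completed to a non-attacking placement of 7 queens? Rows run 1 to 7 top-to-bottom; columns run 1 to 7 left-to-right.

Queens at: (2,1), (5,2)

Branch on row 1: col 3 → 1; col 4 → 1; col 5 → 1; col 7 → 0.
Sum: 1 + 1 + 1 + 0 = 3.

3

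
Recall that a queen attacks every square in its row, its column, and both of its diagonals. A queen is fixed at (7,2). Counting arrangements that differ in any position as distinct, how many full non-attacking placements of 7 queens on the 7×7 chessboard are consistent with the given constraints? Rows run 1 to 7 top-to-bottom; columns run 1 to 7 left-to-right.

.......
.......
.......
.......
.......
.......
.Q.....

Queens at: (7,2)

Branch on row 1: col 1 → 0; col 3 → 0; col 4 → 1; col 5 → 1; col 6 → 4; col 7 → 1.
Sum: 0 + 0 + 1 + 1 + 4 + 1 = 7.

7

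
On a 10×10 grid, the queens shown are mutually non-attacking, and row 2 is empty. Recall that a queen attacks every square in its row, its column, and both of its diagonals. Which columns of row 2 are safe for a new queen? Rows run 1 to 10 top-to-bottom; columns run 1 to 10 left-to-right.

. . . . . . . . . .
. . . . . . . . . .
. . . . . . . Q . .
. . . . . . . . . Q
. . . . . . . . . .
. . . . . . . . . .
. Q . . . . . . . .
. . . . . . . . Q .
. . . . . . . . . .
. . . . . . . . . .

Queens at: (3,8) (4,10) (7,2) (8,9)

columns 1, 4, 5, 6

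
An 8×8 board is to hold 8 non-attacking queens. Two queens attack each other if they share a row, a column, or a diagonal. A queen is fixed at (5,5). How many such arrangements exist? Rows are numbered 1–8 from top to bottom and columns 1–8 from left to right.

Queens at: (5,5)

Branch on row 1: col 2 → 0; col 3 → 3; col 4 → 1; col 6 → 3; col 7 → 1; col 8 → 0.
Sum: 0 + 3 + 1 + 3 + 1 + 0 = 8.

8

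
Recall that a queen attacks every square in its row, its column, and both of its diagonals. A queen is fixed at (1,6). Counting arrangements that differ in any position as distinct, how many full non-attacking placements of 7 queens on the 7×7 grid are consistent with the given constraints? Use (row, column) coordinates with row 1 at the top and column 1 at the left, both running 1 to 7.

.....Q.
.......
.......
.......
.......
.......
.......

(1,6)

7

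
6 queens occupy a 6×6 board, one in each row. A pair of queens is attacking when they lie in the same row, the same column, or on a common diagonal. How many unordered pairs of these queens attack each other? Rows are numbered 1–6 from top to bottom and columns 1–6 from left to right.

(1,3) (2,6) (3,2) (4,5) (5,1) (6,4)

0

All columns are distinct and no two queens satisfy |Δrow| = |Δcol|, so no pair attacks.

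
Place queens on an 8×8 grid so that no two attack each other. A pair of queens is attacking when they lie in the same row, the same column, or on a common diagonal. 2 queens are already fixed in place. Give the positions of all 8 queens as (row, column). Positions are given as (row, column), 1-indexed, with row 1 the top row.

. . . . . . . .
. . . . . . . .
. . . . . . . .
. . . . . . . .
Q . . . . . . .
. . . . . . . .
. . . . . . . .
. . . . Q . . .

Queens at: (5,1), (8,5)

Row 1: attacked by (5,1)→{1,5}; (8,5)→{5}. Safe: 2, 3, 4, 6, 7, 8. Place at column 2.
Row 2: attacked by (1,2)→{1,2,3}; (5,1)→{1,4}; (8,5)→{5}. Safe: 6, 7, 8. Place at column 6.
Row 3: attacked by (1,2)→{2,4}; (2,6)→{5,6,7}; (5,1)→{1,3}; (8,5)→{5}. Safe: 8. Place at column 8.
Row 4: attacked by (1,2)→{2,5}; (2,6)→{4,6,8}; (3,8)→{7,8}; (5,1)→{1,2}; (8,5)→{1,5}. Safe: 3. Place at column 3.
Row 6: attacked by (1,2)→{2,7}; (2,6)→{2,6}; (3,8)→{5,8}; (4,3)→{1,3,5}; (5,1)→{1,2}; (8,5)→{3,5,7}. Safe: 4. Place at column 4.
Row 7: attacked by (1,2)→{2,8}; (2,6)→{1,6}; (3,8)→{4,8}; (4,3)→{3,6}; (5,1)→{1,3}; (6,4)→{3,4,5}; (8,5)→{4,5,6}. Safe: 7. Place at column 7.
Columns [2, 6, 8, 3, 1, 4, 7, 5], r−c [-1, -4, -5, 1, 4, 2, 0, 3], r+c [3, 8, 11, 7, 6, 10, 14, 13] are all distinct, so no two queens attack.

(1,2) (2,6) (3,8) (4,3) (5,1) (6,4) (7,7) (8,5)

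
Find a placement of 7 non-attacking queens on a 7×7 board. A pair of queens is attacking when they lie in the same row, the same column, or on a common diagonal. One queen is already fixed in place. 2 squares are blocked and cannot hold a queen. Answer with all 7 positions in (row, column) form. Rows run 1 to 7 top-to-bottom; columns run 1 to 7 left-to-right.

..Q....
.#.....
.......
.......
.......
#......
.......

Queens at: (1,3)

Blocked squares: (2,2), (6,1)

(1,3) (2,1) (3,6) (4,4) (5,2) (6,7) (7,5)

Row 2: attacked by (1,3)→{2,3,4}. Blocked: 2. Safe: 1, 5, 6, 7. Place at column 1.
Row 3: attacked by (1,3)→{1,3,5}; (2,1)→{1,2}. Safe: 4, 6, 7. Place at column 6.
Row 4: attacked by (1,3)→{3,6}; (2,1)→{1,3}; (3,6)→{5,6,7}. Safe: 2, 4. Place at column 4.
Row 5: attacked by (1,3)→{3,7}; (2,1)→{1,4}; (3,6)→{4,6}; (4,4)→{3,4,5}. Safe: 2. Place at column 2.
Row 6: attacked by (1,3)→{3}; (2,1)→{1,5}; (3,6)→{3,6}; (4,4)→{2,4,6}; (5,2)→{1,2,3}. Blocked: 1. Safe: 7. Place at column 7.
Row 7: attacked by (1,3)→{3}; (2,1)→{1,6}; (3,6)→{2,6}; (4,4)→{1,4,7}; (5,2)→{2,4}; (6,7)→{6,7}. Safe: 5. Place at column 5.
Columns [3, 1, 6, 4, 2, 7, 5], r−c [-2, 1, -3, 0, 3, -1, 2], r+c [4, 3, 9, 8, 7, 13, 12] are all distinct, so no two queens attack.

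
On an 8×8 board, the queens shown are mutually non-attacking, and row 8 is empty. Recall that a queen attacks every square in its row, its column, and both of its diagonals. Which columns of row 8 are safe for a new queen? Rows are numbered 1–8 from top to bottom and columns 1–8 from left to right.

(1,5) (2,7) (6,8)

(1,5) attacks row 8 at column 5.
(2,7) attacks row 8 at column 7 and diagonals 1.
(6,8) attacks row 8 at column 8 and diagonals 6.
Attacked columns: {1, 5, 6, 7, 8}. Safe: {2, 3, 4}.

columns 2, 3, 4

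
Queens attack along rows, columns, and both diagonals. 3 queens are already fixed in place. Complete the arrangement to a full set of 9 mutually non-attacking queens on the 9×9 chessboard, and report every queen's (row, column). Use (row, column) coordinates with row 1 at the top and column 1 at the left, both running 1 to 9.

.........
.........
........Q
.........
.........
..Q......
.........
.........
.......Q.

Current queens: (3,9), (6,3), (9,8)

Row 1: attacked by (3,9)→{7,9}; (6,3)→{3,8}; (9,8)→{8}. Safe: 1, 2, 4, 5, 6. Place at column 2.
Row 2: attacked by (1,2)→{1,2,3}; (3,9)→{8,9}; (6,3)→{3,7}; (9,8)→{1,8}. Safe: 4, 5, 6. Place at column 4.
Row 4: attacked by (1,2)→{2,5}; (2,4)→{2,4,6}; (3,9)→{8,9}; (6,3)→{1,3,5}; (9,8)→{3,8}. Safe: 7. Place at column 7.
Row 5: attacked by (1,2)→{2,6}; (2,4)→{1,4,7}; (3,9)→{7,9}; (4,7)→{6,7,8}; (6,3)→{2,3,4}; (9,8)→{4,8}. Safe: 5. Place at column 5.
Row 7: attacked by (1,2)→{2,8}; (2,4)→{4,9}; (3,9)→{5,9}; (4,7)→{4,7}; (5,5)→{3,5,7}; (6,3)→{2,3,4}; (9,8)→{6,8}. Safe: 1. Place at column 1.
Row 8: attacked by (1,2)→{2,9}; (2,4)→{4}; (3,9)→{4,9}; (4,7)→{3,7}; (5,5)→{2,5,8}; (6,3)→{1,3,5}; (7,1)→{1,2}; (9,8)→{7,8,9}. Safe: 6. Place at column 6.
Columns [2, 4, 9, 7, 5, 3, 1, 6, 8], r−c [-1, -2, -6, -3, 0, 3, 6, 2, 1], r+c [3, 6, 12, 11, 10, 9, 8, 14, 17] are all distinct, so no two queens attack.

(1,2) (2,4) (3,9) (4,7) (5,5) (6,3) (7,1) (8,6) (9,8)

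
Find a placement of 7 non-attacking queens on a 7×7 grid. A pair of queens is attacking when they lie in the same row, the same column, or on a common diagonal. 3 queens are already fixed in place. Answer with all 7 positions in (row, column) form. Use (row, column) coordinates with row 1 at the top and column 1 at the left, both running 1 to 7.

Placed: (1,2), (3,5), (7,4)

Row 2: attacked by (1,2)→{1,2,3}; (3,5)→{4,5,6}; (7,4)→{4}. Safe: 7. Place at column 7.
Row 4: attacked by (1,2)→{2,5}; (2,7)→{5,7}; (3,5)→{4,5,6}; (7,4)→{1,4,7}. Safe: 3. Place at column 3.
Row 5: attacked by (1,2)→{2,6}; (2,7)→{4,7}; (3,5)→{3,5,7}; (4,3)→{2,3,4}; (7,4)→{2,4,6}. Safe: 1. Place at column 1.
Row 6: attacked by (1,2)→{2,7}; (2,7)→{3,7}; (3,5)→{2,5}; (4,3)→{1,3,5}; (5,1)→{1,2}; (7,4)→{3,4,5}. Safe: 6. Place at column 6.
Columns [2, 7, 5, 3, 1, 6, 4], r−c [-1, -5, -2, 1, 4, 0, 3], r+c [3, 9, 8, 7, 6, 12, 11] are all distinct, so no two queens attack.

(1,2) (2,7) (3,5) (4,3) (5,1) (6,6) (7,4)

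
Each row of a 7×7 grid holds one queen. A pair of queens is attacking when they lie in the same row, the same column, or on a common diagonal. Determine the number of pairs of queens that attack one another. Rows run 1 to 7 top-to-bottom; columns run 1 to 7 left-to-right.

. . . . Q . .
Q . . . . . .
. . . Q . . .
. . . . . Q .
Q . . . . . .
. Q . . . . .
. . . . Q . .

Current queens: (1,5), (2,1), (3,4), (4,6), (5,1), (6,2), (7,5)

4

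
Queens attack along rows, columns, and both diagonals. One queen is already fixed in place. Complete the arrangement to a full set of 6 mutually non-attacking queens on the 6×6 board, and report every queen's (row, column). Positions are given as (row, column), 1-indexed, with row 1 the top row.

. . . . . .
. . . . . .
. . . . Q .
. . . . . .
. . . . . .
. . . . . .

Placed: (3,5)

(1,4) (2,1) (3,5) (4,2) (5,6) (6,3)

Row 1: attacked by (3,5)→{3,5}. Safe: 1, 2, 4, 6. Place at column 4.
Row 2: attacked by (1,4)→{3,4,5}; (3,5)→{4,5,6}. Safe: 1, 2. Place at column 1.
Row 4: attacked by (1,4)→{1,4}; (2,1)→{1,3}; (3,5)→{4,5,6}. Safe: 2. Place at column 2.
Row 5: attacked by (1,4)→{4}; (2,1)→{1,4}; (3,5)→{3,5}; (4,2)→{1,2,3}. Safe: 6. Place at column 6.
Row 6: attacked by (1,4)→{4}; (2,1)→{1,5}; (3,5)→{2,5}; (4,2)→{2,4}; (5,6)→{5,6}. Safe: 3. Place at column 3.
Columns [4, 1, 5, 2, 6, 3], r−c [-3, 1, -2, 2, -1, 3], r+c [5, 3, 8, 6, 11, 9] are all distinct, so no two queens attack.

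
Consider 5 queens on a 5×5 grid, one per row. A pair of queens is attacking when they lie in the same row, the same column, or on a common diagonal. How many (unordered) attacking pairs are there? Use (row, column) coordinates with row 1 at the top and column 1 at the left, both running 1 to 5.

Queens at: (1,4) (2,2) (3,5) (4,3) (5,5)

Same column: (3,5)–(5,5) (column 5).
Same diagonal: (2,2)–(5,5) (|2−5| = |2−5| = 3).
Total attacking pairs: 2.

2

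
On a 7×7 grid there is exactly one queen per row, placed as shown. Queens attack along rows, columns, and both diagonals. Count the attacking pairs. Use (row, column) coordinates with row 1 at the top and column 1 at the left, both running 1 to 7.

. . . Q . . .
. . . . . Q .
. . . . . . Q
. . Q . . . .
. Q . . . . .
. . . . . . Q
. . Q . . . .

5

Same column: (3,7)–(6,7) (column 7); (4,3)–(7,3) (column 3).
Same diagonal: (2,6)–(3,7) (|2−3| = |6−7| = 1); (3,7)–(7,3) (|3−7| = |7−3| = 4); (4,3)–(5,2) (|4−5| = |3−2| = 1).
Total attacking pairs: 5.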